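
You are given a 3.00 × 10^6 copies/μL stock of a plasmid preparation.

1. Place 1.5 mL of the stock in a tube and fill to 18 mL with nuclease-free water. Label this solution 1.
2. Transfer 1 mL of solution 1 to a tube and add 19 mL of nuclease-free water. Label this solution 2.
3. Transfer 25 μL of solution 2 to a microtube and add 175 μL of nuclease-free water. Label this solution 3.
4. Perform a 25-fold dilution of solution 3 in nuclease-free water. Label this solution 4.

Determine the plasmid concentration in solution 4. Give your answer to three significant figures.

Step 1: 1.5 mL brought to 18 mL → factor 18/1.5 = 12
Step 2: 1 mL + 19 mL = 20 mL total → factor 20/1 = 20
Step 3: 25 μL + 175 μL = 200 μL total → factor 200/25 = 8
Step 4: 25-fold → factor 25
Overall dilution factor = 12 × 20 × 8 × 25 = 48000
Final = 3.00 × 10^6 copies/μL / 48000 = 62.5 copies/μL

62.5 copies/μL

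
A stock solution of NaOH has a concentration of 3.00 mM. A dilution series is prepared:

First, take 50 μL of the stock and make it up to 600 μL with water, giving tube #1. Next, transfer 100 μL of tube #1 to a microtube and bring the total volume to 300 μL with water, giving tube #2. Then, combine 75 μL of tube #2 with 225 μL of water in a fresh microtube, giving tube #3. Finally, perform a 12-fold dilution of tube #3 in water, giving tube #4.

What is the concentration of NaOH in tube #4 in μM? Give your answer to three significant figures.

Step 1: 50 μL brought to 600 μL → factor 600/50 = 12
Step 2: 100 μL brought to 300 μL → factor 300/100 = 3
Step 3: 75 μL + 225 μL = 300 μL total → factor 300/75 = 4
Step 4: 12-fold → factor 12
Overall dilution factor = 12 × 3 × 4 × 12 = 1728
Final = 3.00 mM / 1728 = 0.001736 mM = 1.74 μM

1.74 μM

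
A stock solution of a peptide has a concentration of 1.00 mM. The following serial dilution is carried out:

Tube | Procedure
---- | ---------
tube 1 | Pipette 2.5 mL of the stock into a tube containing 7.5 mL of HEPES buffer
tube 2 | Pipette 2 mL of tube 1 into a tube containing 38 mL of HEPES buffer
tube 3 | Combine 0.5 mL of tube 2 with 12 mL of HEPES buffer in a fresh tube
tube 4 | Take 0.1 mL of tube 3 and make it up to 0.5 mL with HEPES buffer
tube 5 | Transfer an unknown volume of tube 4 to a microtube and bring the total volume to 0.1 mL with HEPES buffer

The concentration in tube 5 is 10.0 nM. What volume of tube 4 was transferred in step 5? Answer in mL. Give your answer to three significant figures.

Step 1: 2.5 mL + 7.5 mL = 10 mL total → factor 10/2.5 = 4
Step 2: 2 mL + 38 mL = 40 mL total → factor 40/2 = 20
Step 3: 0.5 mL + 12 mL = 12.5 mL total → factor 12.5/0.5 = 25
Step 4: 0.1 mL brought to 0.5 mL → factor 0.5/0.1 = 5
Step 5: v brought to 0.1 mL → factor = 0.1 mL/v
Product of known-step factors = 10000
Overall factor = 1.00 mM / (10.0 nM) = 1 × 10^5
Step-5 factor = 1 × 10^5 / 10000 = 10
v = 0.1 mL / 10 = 0.0100 mL

0.0100 mL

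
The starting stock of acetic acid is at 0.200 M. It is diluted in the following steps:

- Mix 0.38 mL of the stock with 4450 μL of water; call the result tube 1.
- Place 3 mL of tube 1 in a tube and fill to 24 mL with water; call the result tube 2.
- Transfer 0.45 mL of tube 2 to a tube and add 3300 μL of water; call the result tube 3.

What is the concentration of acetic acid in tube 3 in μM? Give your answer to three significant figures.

236 μM

Step 1: 0.38 mL + 4450 μL = 4.83 mL total → factor 4.83/0.38 = 12.711
Step 2: 3 mL brought to 24 mL → factor 24/3 = 8
Step 3: 0.45 mL + 3300 μL = 3.75 mL total → factor 3.75/0.45 = 8.3333
Overall dilution factor = 12.711 × 8 × 8.3333 = 847.37
Final = 0.200 M / 847.37 = 0.0002360 M = 236 μM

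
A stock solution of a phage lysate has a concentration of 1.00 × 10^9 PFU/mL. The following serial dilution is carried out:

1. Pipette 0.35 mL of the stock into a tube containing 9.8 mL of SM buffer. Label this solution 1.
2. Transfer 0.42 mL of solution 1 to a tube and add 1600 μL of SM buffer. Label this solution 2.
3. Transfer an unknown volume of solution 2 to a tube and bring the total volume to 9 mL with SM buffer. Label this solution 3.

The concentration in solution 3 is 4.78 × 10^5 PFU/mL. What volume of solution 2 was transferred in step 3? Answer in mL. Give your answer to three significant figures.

0.600 mL

Step 1: 0.35 mL + 9.8 mL = 10.15 mL total → factor 10.15/0.35 = 29
Step 2: 0.42 mL + 1600 μL = 2.02 mL total → factor 2.02/0.42 = 4.8095
Step 3: v brought to 9 mL → factor = 9 mL/v
Product of known-step factors = 139.48
Overall factor = 1.00 × 10^9 PFU/mL / (4.78 × 10^5 PFU/mL) = 2092.1
Step-3 factor = 2092.1 / 139.48 = 14.999
v = 9 mL / 14.999 = 0.600 mL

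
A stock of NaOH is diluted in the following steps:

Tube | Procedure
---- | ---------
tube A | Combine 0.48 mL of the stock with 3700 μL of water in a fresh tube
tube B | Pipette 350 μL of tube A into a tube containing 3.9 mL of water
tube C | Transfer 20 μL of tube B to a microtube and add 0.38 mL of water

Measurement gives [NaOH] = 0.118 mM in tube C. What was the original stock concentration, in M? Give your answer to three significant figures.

Step 1: 0.48 mL + 3700 μL = 4.18 mL total → factor 4.18/0.48 = 8.7083
Step 2: 350 μL + 3.9 mL = 4250 μL total → factor 4250/350 = 12.143
Step 3: 20 μL + 0.38 mL = 400 μL total → factor 400/20 = 20
Overall dilution factor = 8.7083 × 12.143 × 20 = 2114.9
Stock = 0.118 mM × 2114.9 = 249.6 mM = 0.250 M

0.250 M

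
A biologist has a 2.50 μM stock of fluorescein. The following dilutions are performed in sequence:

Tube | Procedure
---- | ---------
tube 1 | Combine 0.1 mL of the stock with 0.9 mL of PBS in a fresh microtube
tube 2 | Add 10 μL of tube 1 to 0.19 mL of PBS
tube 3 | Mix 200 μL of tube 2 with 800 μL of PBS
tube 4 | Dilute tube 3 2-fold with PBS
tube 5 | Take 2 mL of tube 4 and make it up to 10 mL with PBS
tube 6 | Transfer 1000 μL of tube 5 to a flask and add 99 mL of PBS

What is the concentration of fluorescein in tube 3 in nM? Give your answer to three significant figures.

Step 1: 0.1 mL + 0.9 mL = 1 mL total → factor 1/0.1 = 10
Step 2: 10 μL + 0.19 mL = 200 μL total → factor 200/10 = 20
Step 3: 200 μL + 800 μL = 1000 μL total → factor 1000/200 = 5
Dilution factor through tube 3 = 10 × 20 × 5 = 1000
[tube 3] = 2.50 μM / 1000 = 0.002500 μM = 2.50 nM

2.50 nM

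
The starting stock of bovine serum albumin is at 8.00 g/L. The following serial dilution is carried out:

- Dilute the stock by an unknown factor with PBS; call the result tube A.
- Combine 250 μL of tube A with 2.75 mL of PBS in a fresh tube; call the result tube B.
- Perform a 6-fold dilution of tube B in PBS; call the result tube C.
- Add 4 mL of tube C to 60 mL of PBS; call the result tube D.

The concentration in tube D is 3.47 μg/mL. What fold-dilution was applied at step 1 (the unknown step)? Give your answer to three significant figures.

2.00-fold

Step 1: unknown factor x
Step 2: 250 μL + 2.75 mL = 3000 μL total → factor 3000/250 = 12
Step 3: 6-fold → factor 6
Step 4: 4 mL + 60 mL = 64 mL total → factor 64/4 = 16
Product of known-step factors = 1152
Overall factor = 8.00 g/L / (3.47 μg/mL) = 2305.5
x = 2305.5 / 1152 = 2.00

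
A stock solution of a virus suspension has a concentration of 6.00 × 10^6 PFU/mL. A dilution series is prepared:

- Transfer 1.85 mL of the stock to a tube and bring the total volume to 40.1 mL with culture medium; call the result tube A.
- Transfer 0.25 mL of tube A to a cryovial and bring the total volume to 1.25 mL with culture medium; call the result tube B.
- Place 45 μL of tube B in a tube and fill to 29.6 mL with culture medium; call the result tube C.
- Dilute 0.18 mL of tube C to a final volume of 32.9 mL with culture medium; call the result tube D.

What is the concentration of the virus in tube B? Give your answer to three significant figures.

5.54 × 10^4 PFU/mL

Step 1: 1.85 mL brought to 40.1 mL → factor 40.1/1.85 = 21.676
Step 2: 0.25 mL brought to 1.25 mL → factor 1.25/0.25 = 5
Dilution factor through tube B = 21.676 × 5 = 108.38
[tube B] = 6.00 × 10^6 PFU/mL / 108.38 = 5.54 × 10^4 PFU/mL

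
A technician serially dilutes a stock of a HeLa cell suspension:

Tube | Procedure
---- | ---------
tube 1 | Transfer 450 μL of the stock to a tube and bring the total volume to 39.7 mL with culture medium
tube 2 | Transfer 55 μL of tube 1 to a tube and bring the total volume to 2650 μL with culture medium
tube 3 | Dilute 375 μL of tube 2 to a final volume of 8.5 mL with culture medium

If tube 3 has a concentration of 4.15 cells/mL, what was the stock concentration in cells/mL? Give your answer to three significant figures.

4.00 × 10^5 cells/mL

Step 1: 450 μL brought to 39.7 mL → factor 39700/450 = 88.222
Step 2: 55 μL brought to 2650 μL → factor 2650/55 = 48.182
Step 3: 375 μL brought to 8.5 mL → factor 8500/375 = 22.667
Overall dilution factor = 88.222 × 48.182 × 22.667 = 96349
Stock = 4.15 cells/mL × 96349 = 4.00 × 10^5 cells/mL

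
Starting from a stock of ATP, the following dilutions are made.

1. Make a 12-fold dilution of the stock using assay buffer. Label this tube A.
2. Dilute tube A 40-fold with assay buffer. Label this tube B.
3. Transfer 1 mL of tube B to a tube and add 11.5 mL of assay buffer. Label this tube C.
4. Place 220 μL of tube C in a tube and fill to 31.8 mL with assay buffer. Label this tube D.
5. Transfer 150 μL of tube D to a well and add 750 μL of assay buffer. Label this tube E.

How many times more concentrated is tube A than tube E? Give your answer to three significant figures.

Step 1: 12-fold → factor 12
Step 2: 40-fold → factor 40
Step 3: 1 mL + 11.5 mL = 12.5 mL total → factor 12.5/1 = 12.5
Step 4: 220 μL brought to 31.8 mL → factor 31800/220 = 144.55
Step 5: 150 μL + 750 μL = 900 μL total → factor 900/150 = 6
Dilution factor to tube A = 12; to tube E = 5.2036 × 10^6
[tube A]/[tube E] = (factor to tube E)/(factor to tube A) = 5.2036 × 10^6/12 = 4.34 × 10^5

4.34 × 10^5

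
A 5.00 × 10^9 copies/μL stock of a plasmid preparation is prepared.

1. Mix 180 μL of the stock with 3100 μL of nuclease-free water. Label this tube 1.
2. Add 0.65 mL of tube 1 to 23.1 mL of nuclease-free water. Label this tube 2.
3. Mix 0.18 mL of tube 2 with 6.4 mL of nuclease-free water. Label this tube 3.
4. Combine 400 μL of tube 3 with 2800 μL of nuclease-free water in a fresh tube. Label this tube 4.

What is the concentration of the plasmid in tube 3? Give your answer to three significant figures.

2.05 × 10^5 copies/μL

Step 1: 180 μL + 3100 μL = 3280 μL total → factor 3280/180 = 18.222
Step 2: 0.65 mL + 23.1 mL = 23.75 mL total → factor 23.75/0.65 = 36.538
Step 3: 0.18 mL + 6.4 mL = 6.58 mL total → factor 6.58/0.18 = 36.556
Dilution factor through tube 3 = 18.222 × 36.538 × 36.556 = 24339
[tube 3] = 5.00 × 10^9 copies/μL / 24339 = 2.05 × 10^5 copies/μL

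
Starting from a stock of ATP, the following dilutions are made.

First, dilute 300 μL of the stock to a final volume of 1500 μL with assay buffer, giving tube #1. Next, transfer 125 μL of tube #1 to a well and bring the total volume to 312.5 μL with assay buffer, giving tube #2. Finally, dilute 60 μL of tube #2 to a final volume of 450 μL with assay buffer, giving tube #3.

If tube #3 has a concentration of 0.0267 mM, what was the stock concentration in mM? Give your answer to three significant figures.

2.50 mM

Step 1: 300 μL brought to 1500 μL → factor 1500/300 = 5
Step 2: 125 μL brought to 312.5 μL → factor 312.5/125 = 2.5
Step 3: 60 μL brought to 450 μL → factor 450/60 = 7.5
Overall dilution factor = 5 × 2.5 × 7.5 = 93.75
Stock = 0.0267 mM × 93.75 = 2.50 mM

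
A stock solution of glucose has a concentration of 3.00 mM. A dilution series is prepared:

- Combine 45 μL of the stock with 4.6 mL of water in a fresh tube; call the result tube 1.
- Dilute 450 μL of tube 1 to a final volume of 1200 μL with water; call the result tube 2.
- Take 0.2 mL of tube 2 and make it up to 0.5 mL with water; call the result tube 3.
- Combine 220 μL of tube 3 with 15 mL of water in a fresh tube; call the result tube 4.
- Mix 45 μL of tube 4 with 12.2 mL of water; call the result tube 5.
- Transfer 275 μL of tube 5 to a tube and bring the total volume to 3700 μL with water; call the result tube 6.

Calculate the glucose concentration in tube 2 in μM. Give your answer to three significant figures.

Step 1: 45 μL + 4.6 mL = 4645 μL total → factor 4645/45 = 103.22
Step 2: 450 μL brought to 1200 μL → factor 1200/450 = 2.6667
Dilution factor through tube 2 = 103.22 × 2.6667 = 275.26
[tube 2] = 3.00 mM / 275.26 = 0.01090 mM = 10.9 μM

10.9 μM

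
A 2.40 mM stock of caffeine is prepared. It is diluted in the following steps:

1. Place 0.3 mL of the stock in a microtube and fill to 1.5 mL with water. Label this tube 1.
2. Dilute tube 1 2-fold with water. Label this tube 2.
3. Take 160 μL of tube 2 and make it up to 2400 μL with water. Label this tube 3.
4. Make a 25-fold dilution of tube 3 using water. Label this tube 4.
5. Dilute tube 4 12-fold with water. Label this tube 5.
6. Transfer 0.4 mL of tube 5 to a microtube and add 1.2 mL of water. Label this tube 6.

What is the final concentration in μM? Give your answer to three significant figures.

0.0133 μM

Step 1: 0.3 mL brought to 1.5 mL → factor 1.5/0.3 = 5
Step 2: 2-fold → factor 2
Step 3: 160 μL brought to 2400 μL → factor 2400/160 = 15
Step 4: 25-fold → factor 25
Step 5: 12-fold → factor 12
Step 6: 0.4 mL + 1.2 mL = 1.6 mL total → factor 1.6/0.4 = 4
Overall dilution factor = 5 × 2 × 15 × 25 × 12 × 4 = 1.8 × 10^5
Final = 2.40 mM / 1.8 × 10^5 = 1.333 × 10^-5 mM = 0.0133 μM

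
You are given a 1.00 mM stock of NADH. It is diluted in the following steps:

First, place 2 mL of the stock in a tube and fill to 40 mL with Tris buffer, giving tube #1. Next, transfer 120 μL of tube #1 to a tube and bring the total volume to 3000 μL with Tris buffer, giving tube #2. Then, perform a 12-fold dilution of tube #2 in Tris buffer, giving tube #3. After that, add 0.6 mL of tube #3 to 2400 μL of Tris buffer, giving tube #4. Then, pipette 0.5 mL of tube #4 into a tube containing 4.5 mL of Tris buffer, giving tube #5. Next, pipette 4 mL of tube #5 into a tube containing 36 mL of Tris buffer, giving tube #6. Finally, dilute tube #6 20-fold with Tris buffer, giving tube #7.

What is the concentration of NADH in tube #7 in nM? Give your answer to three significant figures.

Step 1: 2 mL brought to 40 mL → factor 40/2 = 20
Step 2: 120 μL brought to 3000 μL → factor 3000/120 = 25
Step 3: 12-fold → factor 12
Step 4: 0.6 mL + 2400 μL = 3 mL total → factor 3/0.6 = 5
Step 5: 0.5 mL + 4.5 mL = 5 mL total → factor 5/0.5 = 10
Step 6: 4 mL + 36 mL = 40 mL total → factor 40/4 = 10
Step 7: 20-fold → factor 20
Overall dilution factor = 20 × 25 × 12 × 5 × 10 × 10 × 20 = 6 × 10^7
Final = 1.00 mM / 6 × 10^7 = 1.667 × 10^-8 mM = 0.0167 nM

0.0167 nM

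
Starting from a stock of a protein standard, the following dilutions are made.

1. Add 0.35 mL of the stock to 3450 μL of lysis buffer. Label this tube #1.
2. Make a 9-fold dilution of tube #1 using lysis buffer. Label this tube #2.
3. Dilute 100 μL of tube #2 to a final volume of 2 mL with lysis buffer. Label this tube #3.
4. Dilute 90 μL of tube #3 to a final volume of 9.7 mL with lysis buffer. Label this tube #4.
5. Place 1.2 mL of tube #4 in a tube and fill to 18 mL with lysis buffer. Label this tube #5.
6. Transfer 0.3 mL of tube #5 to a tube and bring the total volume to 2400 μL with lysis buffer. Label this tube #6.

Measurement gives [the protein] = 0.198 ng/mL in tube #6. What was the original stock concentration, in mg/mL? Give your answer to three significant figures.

5.00 mg/mL

Step 1: 0.35 mL + 3450 μL = 3.8 mL total → factor 3.8/0.35 = 10.857
Step 2: 9-fold → factor 9
Step 3: 100 μL brought to 2 mL → factor 2000/100 = 20
Step 4: 90 μL brought to 9.7 mL → factor 9700/90 = 107.78
Step 5: 1.2 mL brought to 18 mL → factor 18/1.2 = 15
Step 6: 0.3 mL brought to 2400 μL → factor 2.4/0.3 = 8
Overall dilution factor = 10.857 × 9 × 20 × 107.78 × 15 × 8 = 2.5275 × 10^7
Stock = 0.198 ng/mL × 2.5275 × 10^7 = 5.005 × 10^6 ng/mL = 5.00 mg/mL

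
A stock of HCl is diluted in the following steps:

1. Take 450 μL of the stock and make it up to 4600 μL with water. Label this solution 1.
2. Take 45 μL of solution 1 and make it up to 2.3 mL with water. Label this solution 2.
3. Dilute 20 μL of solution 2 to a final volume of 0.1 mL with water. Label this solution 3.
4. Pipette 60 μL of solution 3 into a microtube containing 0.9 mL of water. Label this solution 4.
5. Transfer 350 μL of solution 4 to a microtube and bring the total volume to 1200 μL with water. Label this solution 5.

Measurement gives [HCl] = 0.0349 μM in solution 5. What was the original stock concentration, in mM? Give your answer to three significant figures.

5.00 mM

Step 1: 450 μL brought to 4600 μL → factor 4600/450 = 10.222
Step 2: 45 μL brought to 2.3 mL → factor 2300/45 = 51.111
Step 3: 20 μL brought to 0.1 mL → factor 100/20 = 5
Step 4: 60 μL + 0.9 mL = 960 μL total → factor 960/60 = 16
Step 5: 350 μL brought to 1200 μL → factor 1200/350 = 3.4286
Overall dilution factor = 10.222 × 51.111 × 5 × 16 × 3.4286 = 1.4331 × 10^5
Stock = 0.0349 μM × 1.4331 × 10^5 = 5001 μM = 5.00 mM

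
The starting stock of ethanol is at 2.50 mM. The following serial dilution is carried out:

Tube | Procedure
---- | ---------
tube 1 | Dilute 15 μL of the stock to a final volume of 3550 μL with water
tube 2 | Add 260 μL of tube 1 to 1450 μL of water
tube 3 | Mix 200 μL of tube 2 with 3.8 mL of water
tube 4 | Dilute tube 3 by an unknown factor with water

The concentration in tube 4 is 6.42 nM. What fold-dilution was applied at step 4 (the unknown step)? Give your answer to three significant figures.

12.5-fold

Step 1: 15 μL brought to 3550 μL → factor 3550/15 = 236.67
Step 2: 260 μL + 1450 μL = 1710 μL total → factor 1710/260 = 6.5769
Step 3: 200 μL + 3.8 mL = 4000 μL total → factor 4000/200 = 20
Step 4: unknown factor x
Product of known-step factors = 31131
Overall factor = 2.50 mM / (6.42 nM) = 3.8941 × 10^5
x = 3.8941 × 10^5 / 31131 = 12.5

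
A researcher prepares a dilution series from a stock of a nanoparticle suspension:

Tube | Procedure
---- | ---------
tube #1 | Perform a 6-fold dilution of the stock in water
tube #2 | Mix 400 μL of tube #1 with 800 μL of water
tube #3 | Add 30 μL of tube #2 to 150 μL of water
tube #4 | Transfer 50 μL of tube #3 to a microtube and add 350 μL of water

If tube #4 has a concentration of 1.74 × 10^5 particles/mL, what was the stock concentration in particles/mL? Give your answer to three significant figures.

1.50 × 10^8 particles/mL

Step 1: 6-fold → factor 6
Step 2: 400 μL + 800 μL = 1200 μL total → factor 1200/400 = 3
Step 3: 30 μL + 150 μL = 180 μL total → factor 180/30 = 6
Step 4: 50 μL + 350 μL = 400 μL total → factor 400/50 = 8
Overall dilution factor = 6 × 3 × 6 × 8 = 864
Stock = 1.74 × 10^5 particles/mL × 864 = 1.50 × 10^8 particles/mL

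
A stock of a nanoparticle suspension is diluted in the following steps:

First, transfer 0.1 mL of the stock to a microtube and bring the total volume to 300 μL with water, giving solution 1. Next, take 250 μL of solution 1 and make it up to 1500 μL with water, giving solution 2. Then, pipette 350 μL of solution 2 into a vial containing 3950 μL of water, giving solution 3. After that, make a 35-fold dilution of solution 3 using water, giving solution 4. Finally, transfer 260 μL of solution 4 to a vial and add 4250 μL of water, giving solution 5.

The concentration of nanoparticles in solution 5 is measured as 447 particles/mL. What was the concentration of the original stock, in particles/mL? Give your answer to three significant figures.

Step 1: 0.1 mL brought to 300 μL → factor 0.3/0.1 = 3
Step 2: 250 μL brought to 1500 μL → factor 1500/250 = 6
Step 3: 350 μL + 3950 μL = 4300 μL total → factor 4300/350 = 12.286
Step 4: 35-fold → factor 35
Step 5: 260 μL + 4250 μL = 4510 μL total → factor 4510/260 = 17.346
Overall dilution factor = 3 × 6 × 12.286 × 35 × 17.346 = 1.3426 × 10^5
Stock = 447 particles/mL × 1.3426 × 10^5 = 6.00 × 10^7 particles/mL

6.00 × 10^7 particles/mL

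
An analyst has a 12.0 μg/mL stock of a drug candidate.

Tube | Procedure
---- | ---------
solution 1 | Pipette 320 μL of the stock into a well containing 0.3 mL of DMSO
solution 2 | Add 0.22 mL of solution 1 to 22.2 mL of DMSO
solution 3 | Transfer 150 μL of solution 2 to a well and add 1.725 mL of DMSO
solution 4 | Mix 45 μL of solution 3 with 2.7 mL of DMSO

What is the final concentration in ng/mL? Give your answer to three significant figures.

0.0797 ng/mL

Step 1: 320 μL + 0.3 mL = 620 μL total → factor 620/320 = 1.9375
Step 2: 0.22 mL + 22.2 mL = 22.42 mL total → factor 22.42/0.22 = 101.91
Step 3: 150 μL + 1.725 mL = 1875 μL total → factor 1875/150 = 12.5
Step 4: 45 μL + 2.7 mL = 2745 μL total → factor 2745/45 = 61
Overall dilution factor = 1.9375 × 101.91 × 12.5 × 61 = 1.5055 × 10^5
Final = 12.0 μg/mL / 1.5055 × 10^5 = 7.971 × 10^-5 μg/mL = 0.0797 ng/mL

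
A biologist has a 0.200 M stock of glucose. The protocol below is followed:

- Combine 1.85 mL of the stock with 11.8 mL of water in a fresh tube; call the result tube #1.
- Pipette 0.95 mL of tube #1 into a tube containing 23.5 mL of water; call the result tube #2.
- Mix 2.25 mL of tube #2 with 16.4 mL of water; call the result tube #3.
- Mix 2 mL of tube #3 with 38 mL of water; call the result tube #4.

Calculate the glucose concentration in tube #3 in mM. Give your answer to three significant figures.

Step 1: 1.85 mL + 11.8 mL = 13.65 mL total → factor 13.65/1.85 = 7.3784
Step 2: 0.95 mL + 23.5 mL = 24.45 mL total → factor 24.45/0.95 = 25.737
Step 3: 2.25 mL + 16.4 mL = 18.65 mL total → factor 18.65/2.25 = 8.2889
Dilution factor through tube #3 = 7.3784 × 25.737 × 8.2889 = 1574
[tube #3] = 0.200 M / 1574 = 0.0001271 M = 0.127 mM

0.127 mM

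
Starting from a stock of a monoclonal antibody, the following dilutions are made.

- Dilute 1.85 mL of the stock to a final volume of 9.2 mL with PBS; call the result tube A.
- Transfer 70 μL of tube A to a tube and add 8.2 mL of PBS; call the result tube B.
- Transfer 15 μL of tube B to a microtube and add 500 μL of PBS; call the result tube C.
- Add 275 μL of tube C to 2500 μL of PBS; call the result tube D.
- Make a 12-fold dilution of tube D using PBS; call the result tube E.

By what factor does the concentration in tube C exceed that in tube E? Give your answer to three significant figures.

121

Step 1: 1.85 mL brought to 9.2 mL → factor 9.2/1.85 = 4.973
Step 2: 70 μL + 8.2 mL = 8270 μL total → factor 8270/70 = 118.14
Step 3: 15 μL + 500 μL = 515 μL total → factor 515/15 = 34.333
Step 4: 275 μL + 2500 μL = 2775 μL total → factor 2775/275 = 10.091
Step 5: 12-fold → factor 12
Dilution factor to tube C = 20172; to tube E = 2.4426 × 10^6
[tube C]/[tube E] = (factor to tube E)/(factor to tube C) = 2.4426 × 10^6/20172 = 121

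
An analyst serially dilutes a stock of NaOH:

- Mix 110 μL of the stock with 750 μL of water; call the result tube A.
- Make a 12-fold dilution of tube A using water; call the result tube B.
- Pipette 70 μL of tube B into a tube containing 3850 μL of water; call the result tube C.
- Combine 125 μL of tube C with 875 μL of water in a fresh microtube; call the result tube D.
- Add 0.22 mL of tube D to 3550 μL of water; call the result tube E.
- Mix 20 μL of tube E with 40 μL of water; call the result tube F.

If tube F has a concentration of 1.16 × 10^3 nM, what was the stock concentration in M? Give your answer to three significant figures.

2.51 M

Step 1: 110 μL + 750 μL = 860 μL total → factor 860/110 = 7.8182
Step 2: 12-fold → factor 12
Step 3: 70 μL + 3850 μL = 3920 μL total → factor 3920/70 = 56
Step 4: 125 μL + 875 μL = 1000 μL total → factor 1000/125 = 8
Step 5: 0.22 mL + 3550 μL = 3.77 mL total → factor 3.77/0.22 = 17.136
Step 6: 20 μL + 40 μL = 60 μL total → factor 60/20 = 3
Overall dilution factor = 7.8182 × 12 × 56 × 8 × 17.136 × 3 = 2.1608 × 10^6
Stock = 1.16 × 10^3 nM × 2.1608 × 10^6 = 2.506 × 10^9 nM = 2.51 M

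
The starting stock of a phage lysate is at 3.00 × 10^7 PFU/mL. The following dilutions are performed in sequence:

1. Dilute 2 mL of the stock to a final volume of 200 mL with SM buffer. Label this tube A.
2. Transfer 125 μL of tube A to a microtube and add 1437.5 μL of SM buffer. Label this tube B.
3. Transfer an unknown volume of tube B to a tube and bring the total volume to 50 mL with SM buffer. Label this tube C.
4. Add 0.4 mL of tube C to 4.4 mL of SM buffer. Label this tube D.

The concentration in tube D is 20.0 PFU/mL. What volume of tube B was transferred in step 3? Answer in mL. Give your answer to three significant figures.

Step 1: 2 mL brought to 200 mL → factor 200/2 = 100
Step 2: 125 μL + 1437.5 μL = 1562.5 μL total → factor 1562.5/125 = 12.5
Step 3: v brought to 50 mL → factor = 50 mL/v
Step 4: 0.4 mL + 4.4 mL = 4.8 mL total → factor 4.8/0.4 = 12
Product of known-step factors = 15000
Overall factor = 3.00 × 10^7 PFU/mL / (20.0 PFU/mL) = 1.5 × 10^6
Step-3 factor = 1.5 × 10^6 / 15000 = 100
v = 50 mL / 100 = 0.500 mL

0.500 mL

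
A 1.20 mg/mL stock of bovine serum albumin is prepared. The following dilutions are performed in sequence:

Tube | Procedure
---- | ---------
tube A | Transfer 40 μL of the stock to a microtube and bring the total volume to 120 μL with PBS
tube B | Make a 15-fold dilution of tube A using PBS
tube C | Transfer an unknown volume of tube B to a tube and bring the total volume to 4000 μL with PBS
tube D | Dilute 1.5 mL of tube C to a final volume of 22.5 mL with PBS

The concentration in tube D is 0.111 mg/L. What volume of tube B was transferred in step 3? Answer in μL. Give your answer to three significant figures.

250 μL

Step 1: 40 μL brought to 120 μL → factor 120/40 = 3
Step 2: 15-fold → factor 15
Step 3: v brought to 4000 μL → factor = 4000 μL/v
Step 4: 1.5 mL brought to 22.5 mL → factor 22.5/1.5 = 15
Product of known-step factors = 675
Overall factor = 1.20 mg/mL / (0.111 mg/L) = 10811
Step-3 factor = 10811 / 675 = 16.016
v = 4000 μL / 16.016 = 250 μL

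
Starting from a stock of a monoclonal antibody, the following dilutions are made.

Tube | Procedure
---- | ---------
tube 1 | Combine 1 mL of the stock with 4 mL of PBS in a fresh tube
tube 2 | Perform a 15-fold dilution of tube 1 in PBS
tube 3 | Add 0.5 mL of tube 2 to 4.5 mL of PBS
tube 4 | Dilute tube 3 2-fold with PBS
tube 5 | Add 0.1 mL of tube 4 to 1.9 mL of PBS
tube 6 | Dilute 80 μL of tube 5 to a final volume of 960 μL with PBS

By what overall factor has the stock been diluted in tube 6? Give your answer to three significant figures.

3.60 × 10^5

Step 1: 1 mL + 4 mL = 5 mL total → factor 5/1 = 5
Step 2: 15-fold → factor 15
Step 3: 0.5 mL + 4.5 mL = 5 mL total → factor 5/0.5 = 10
Step 4: 2-fold → factor 2
Step 5: 0.1 mL + 1.9 mL = 2 mL total → factor 2/0.1 = 20
Step 6: 80 μL brought to 960 μL → factor 960/80 = 12
Overall dilution factor = 5 × 15 × 10 × 2 × 20 × 12 = 3.6 × 10^5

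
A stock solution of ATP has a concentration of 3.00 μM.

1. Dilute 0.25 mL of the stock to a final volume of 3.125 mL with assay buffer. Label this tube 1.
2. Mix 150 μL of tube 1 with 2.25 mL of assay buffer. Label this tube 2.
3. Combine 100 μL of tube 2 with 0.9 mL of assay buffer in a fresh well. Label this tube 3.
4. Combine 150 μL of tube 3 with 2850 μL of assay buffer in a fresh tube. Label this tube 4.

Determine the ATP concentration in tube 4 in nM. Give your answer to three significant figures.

Step 1: 0.25 mL brought to 3.125 mL → factor 3.125/0.25 = 12.5
Step 2: 150 μL + 2.25 mL = 2400 μL total → factor 2400/150 = 16
Step 3: 100 μL + 0.9 mL = 1000 μL total → factor 1000/100 = 10
Step 4: 150 μL + 2850 μL = 3000 μL total → factor 3000/150 = 20
Overall dilution factor = 12.5 × 16 × 10 × 20 = 40000
Final = 3.00 μM / 40000 = 7.500 × 10^-5 μM = 0.0750 nM

0.0750 nM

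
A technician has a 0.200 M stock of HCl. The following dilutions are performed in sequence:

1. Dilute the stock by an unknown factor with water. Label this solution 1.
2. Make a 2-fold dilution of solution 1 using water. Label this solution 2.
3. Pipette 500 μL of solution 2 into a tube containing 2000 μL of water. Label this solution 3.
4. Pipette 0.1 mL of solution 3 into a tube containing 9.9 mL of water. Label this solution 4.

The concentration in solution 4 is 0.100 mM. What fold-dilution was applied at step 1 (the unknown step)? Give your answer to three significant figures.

2.00-fold

Step 1: unknown factor x
Step 2: 2-fold → factor 2
Step 3: 500 μL + 2000 μL = 2500 μL total → factor 2500/500 = 5
Step 4: 0.1 mL + 9.9 mL = 10 mL total → factor 10/0.1 = 100
Product of known-step factors = 1000
Overall factor = 0.200 M / (0.100 mM) = 2000
x = 2000 / 1000 = 2.00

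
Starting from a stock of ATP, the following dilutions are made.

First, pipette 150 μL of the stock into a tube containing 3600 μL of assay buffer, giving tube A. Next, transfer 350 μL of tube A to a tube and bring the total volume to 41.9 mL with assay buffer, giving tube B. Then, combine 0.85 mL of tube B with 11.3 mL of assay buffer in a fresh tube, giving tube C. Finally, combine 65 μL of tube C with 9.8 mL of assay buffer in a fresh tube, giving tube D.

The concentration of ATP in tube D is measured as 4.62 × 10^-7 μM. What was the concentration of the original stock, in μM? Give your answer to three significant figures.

Step 1: 150 μL + 3600 μL = 3750 μL total → factor 3750/150 = 25
Step 2: 350 μL brought to 41.9 mL → factor 41900/350 = 119.71
Step 3: 0.85 mL + 11.3 mL = 12.15 mL total → factor 12.15/0.85 = 14.294
Step 4: 65 μL + 9.8 mL = 9865 μL total → factor 9865/65 = 151.77
Overall dilution factor = 25 × 119.71 × 14.294 × 151.77 = 6.4927 × 10^6
Stock = 4.62 × 10^-7 μM × 6.4927 × 10^6 = 3.00 μM

3.00 μM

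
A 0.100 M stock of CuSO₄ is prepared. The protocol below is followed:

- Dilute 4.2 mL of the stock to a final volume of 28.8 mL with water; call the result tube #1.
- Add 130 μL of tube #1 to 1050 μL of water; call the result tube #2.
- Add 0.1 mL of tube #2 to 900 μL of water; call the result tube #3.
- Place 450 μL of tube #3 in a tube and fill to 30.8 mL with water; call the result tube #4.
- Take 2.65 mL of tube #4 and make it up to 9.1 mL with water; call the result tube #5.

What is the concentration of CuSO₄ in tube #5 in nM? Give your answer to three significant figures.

684 nM

Step 1: 4.2 mL brought to 28.8 mL → factor 28.8/4.2 = 6.8571
Step 2: 130 μL + 1050 μL = 1180 μL total → factor 1180/130 = 9.0769
Step 3: 0.1 mL + 900 μL = 1 mL total → factor 1/0.1 = 10
Step 4: 450 μL brought to 30.8 mL → factor 30800/450 = 68.444
Step 5: 2.65 mL brought to 9.1 mL → factor 9.1/2.65 = 3.434
Overall dilution factor = 6.8571 × 9.0769 × 10 × 68.444 × 3.434 = 1.4629 × 10^5
Final = 0.100 M / 1.4629 × 10^5 = 6.836 × 10^-7 M = 684 nM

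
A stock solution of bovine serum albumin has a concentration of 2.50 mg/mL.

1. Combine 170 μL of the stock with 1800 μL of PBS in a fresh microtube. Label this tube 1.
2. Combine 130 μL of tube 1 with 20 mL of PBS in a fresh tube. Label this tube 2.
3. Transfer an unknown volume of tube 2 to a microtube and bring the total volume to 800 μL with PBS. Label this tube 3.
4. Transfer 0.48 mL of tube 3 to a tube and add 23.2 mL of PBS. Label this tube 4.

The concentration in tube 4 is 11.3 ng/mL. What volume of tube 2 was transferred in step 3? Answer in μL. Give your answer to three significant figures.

320 μL

Step 1: 170 μL + 1800 μL = 1970 μL total → factor 1970/170 = 11.588
Step 2: 130 μL + 20 mL = 20130 μL total → factor 20130/130 = 154.85
Step 3: v brought to 800 μL → factor = 800 μL/v
Step 4: 0.48 mL + 23.2 mL = 23.68 mL total → factor 23.68/0.48 = 49.333
Product of known-step factors = 88523
Overall factor = 2.50 mg/mL / (11.3 ng/mL) = 2.2124 × 10^5
Step-3 factor = 2.2124 × 10^5 / 88523 = 2.4992
v = 800 μL / 2.4992 = 320 μL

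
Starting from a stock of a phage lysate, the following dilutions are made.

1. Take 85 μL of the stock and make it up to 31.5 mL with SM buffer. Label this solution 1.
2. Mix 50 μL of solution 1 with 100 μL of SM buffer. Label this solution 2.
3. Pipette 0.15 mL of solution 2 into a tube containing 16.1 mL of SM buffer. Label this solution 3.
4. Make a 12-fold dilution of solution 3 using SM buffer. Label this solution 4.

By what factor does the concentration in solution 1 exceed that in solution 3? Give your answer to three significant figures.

Step 1: 85 μL brought to 31.5 mL → factor 31500/85 = 370.59
Step 2: 50 μL + 100 μL = 150 μL total → factor 150/50 = 3
Step 3: 0.15 mL + 16.1 mL = 16.25 mL total → factor 16.25/0.15 = 108.33
Dilution factor to solution 1 = 370.59; to solution 3 = 1.2044 × 10^5
[solution 1]/[solution 3] = (factor to solution 3)/(factor to solution 1) = 1.2044 × 10^5/370.59 = 325

325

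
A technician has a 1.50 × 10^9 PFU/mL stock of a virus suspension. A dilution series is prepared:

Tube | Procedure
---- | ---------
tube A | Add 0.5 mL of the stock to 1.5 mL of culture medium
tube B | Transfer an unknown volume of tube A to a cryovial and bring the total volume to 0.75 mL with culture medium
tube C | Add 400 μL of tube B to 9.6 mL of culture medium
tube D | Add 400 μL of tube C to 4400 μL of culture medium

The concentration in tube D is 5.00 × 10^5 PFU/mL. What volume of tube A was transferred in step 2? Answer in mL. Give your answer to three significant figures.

0.300 mL

Step 1: 0.5 mL + 1.5 mL = 2 mL total → factor 2/0.5 = 4
Step 2: v brought to 0.75 mL → factor = 0.75 mL/v
Step 3: 400 μL + 9.6 mL = 10000 μL total → factor 10000/400 = 25
Step 4: 400 μL + 4400 μL = 4800 μL total → factor 4800/400 = 12
Product of known-step factors = 1200
Overall factor = 1.50 × 10^9 PFU/mL / (5.00 × 10^5 PFU/mL) = 3000
Step-2 factor = 3000 / 1200 = 2.5
v = 0.75 mL / 2.5 = 0.300 mL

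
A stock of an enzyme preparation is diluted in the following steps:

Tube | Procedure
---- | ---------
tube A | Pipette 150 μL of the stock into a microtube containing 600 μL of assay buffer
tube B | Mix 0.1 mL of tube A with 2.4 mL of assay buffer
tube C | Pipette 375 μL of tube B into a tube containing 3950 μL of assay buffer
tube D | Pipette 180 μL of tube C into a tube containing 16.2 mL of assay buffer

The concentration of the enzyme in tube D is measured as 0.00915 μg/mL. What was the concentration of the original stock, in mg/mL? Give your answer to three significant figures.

Step 1: 150 μL + 600 μL = 750 μL total → factor 750/150 = 5
Step 2: 0.1 mL + 2.4 mL = 2.5 mL total → factor 2.5/0.1 = 25
Step 3: 375 μL + 3950 μL = 4325 μL total → factor 4325/375 = 11.533
Step 4: 180 μL + 16.2 mL = 16380 μL total → factor 16380/180 = 91
Overall dilution factor = 5 × 25 × 11.533 × 91 = 1.3119 × 10^5
Stock = 0.00915 μg/mL × 1.3119 × 10^5 = 1200 μg/mL = 1.20 mg/mL

1.20 mg/mL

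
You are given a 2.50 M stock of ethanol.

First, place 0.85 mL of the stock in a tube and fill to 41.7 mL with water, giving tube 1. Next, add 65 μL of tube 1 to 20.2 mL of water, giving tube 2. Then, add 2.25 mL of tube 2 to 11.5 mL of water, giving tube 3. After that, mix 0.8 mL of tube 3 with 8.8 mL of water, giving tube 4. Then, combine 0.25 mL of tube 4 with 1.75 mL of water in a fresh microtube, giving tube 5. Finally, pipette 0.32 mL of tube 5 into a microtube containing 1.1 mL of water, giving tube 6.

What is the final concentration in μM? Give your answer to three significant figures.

0.0628 μM

Step 1: 0.85 mL brought to 41.7 mL → factor 41.7/0.85 = 49.059
Step 2: 65 μL + 20.2 mL = 20265 μL total → factor 20265/65 = 311.77
Step 3: 2.25 mL + 11.5 mL = 13.75 mL total → factor 13.75/2.25 = 6.1111
Step 4: 0.8 mL + 8.8 mL = 9.6 mL total → factor 9.6/0.8 = 12
Step 5: 0.25 mL + 1.75 mL = 2 mL total → factor 2/0.25 = 8
Step 6: 0.32 mL + 1.1 mL = 1.42 mL total → factor 1.42/0.32 = 4.4375
Overall dilution factor = 49.059 × 311.77 × 6.1111 × 12 × 8 × 4.4375 = 3.9818 × 10^7
Final = 2.50 M / 3.9818 × 10^7 = 6.279 × 10^-8 M = 0.0628 μM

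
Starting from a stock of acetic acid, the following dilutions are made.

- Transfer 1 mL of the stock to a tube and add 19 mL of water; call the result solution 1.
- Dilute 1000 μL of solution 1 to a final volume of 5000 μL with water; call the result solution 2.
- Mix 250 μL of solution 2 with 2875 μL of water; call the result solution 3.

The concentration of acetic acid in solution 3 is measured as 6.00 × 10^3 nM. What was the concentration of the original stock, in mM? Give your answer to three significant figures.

Step 1: 1 mL + 19 mL = 20 mL total → factor 20/1 = 20
Step 2: 1000 μL brought to 5000 μL → factor 5000/1000 = 5
Step 3: 250 μL + 2875 μL = 3125 μL total → factor 3125/250 = 12.5
Overall dilution factor = 20 × 5 × 12.5 = 1250
Stock = 6.00 × 10^3 nM × 1250 = 7.500 × 10^6 nM = 7.50 mM

7.50 mM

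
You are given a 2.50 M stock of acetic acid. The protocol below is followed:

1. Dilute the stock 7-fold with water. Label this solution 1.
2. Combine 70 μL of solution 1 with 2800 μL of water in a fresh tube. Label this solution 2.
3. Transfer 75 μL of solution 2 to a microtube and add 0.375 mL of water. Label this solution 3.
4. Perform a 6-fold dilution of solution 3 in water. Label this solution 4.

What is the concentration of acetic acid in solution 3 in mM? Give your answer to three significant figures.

1.45 mM

Step 1: 7-fold → factor 7
Step 2: 70 μL + 2800 μL = 2870 μL total → factor 2870/70 = 41
Step 3: 75 μL + 0.375 mL = 450 μL total → factor 450/75 = 6
Dilution factor through solution 3 = 7 × 41 × 6 = 1722
[solution 3] = 2.50 M / 1722 = 0.001452 M = 1.45 mM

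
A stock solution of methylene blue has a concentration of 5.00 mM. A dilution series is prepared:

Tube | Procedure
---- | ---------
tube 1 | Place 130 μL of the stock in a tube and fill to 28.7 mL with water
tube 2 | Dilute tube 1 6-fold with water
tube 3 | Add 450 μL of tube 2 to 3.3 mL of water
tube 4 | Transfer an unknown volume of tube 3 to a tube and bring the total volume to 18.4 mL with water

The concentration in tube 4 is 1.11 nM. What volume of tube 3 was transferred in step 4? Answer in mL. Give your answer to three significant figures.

Step 1: 130 μL brought to 28.7 mL → factor 28700/130 = 220.77
Step 2: 6-fold → factor 6
Step 3: 450 μL + 3.3 mL = 3750 μL total → factor 3750/450 = 8.3333
Step 4: v brought to 18.4 mL → factor = 18.4 mL/v
Product of known-step factors = 11038
Overall factor = 5.00 mM / (1.11 nM) = 4.5045 × 10^6
Step-4 factor = 4.5045 × 10^6 / 11038 = 408.07
v = 18.4 mL / 408.07 = 0.0451 mL

0.0451 mL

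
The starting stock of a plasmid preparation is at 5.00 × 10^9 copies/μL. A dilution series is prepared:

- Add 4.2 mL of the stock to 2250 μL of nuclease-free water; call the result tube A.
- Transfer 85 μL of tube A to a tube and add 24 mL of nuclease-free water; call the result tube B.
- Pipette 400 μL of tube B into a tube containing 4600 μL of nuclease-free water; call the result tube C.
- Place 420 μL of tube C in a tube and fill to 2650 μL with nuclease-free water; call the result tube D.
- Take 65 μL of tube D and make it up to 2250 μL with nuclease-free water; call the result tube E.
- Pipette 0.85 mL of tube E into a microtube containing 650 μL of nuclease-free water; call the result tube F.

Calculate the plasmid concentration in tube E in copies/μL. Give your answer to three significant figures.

Step 1: 4.2 mL + 2250 μL = 6.45 mL total → factor 6.45/4.2 = 1.5357
Step 2: 85 μL + 24 mL = 24085 μL total → factor 24085/85 = 283.35
Step 3: 400 μL + 4600 μL = 5000 μL total → factor 5000/400 = 12.5
Step 4: 420 μL brought to 2650 μL → factor 2650/420 = 6.3095
Step 5: 65 μL brought to 2250 μL → factor 2250/65 = 34.615
Dilution factor through tube E = 1.5357 × 283.35 × 12.5 × 6.3095 × 34.615 = 1.188 × 10^6
[tube E] = 5.00 × 10^9 copies/μL / 1.188 × 10^6 = 4.21 × 10^3 copies/μL

4.21 × 10^3 copies/μL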